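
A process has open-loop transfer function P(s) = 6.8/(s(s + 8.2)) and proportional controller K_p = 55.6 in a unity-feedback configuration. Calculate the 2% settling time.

The closed-loop denominator s² + 8.2s + 378.1 gives ω_n = √378.1 = 19.44 and ζ = 8.2/(2ω_n) = 0.2109.
2% settling time T_s ≈ 4/(ζω_n) = 4/4.1 = 0.976 s.

T_s ≈ 0.976 s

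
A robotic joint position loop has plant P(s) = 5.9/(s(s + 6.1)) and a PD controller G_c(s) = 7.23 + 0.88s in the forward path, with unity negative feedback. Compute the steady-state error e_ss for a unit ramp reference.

The loop has one pole at the origin (type 1). Velocity error constant K_v = lim_{s→0} s·G_c(s)P(s) = 7.23·5.9/6.1 = 6.993.
Steady-state error to a unit ramp: e_ss = 1/K_v = 0.143.

0.143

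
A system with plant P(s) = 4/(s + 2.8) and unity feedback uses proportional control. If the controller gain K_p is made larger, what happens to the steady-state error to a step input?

e_ss = 1/(1 + K_p·P(0)); a larger K_p raises the denominator, so e_ss decreases.

decrease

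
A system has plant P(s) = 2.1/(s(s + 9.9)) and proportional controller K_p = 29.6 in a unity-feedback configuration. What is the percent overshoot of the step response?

7.93%

The closed-loop denominator s² + 9.9s + 62.16 gives ω_n = √62.16 = 7.884 and ζ = 9.9/(2ω_n) = 0.6278.
%OS = 100·exp(−πζ/√(1−ζ²)) = 100·exp(−π·0.6278/√0.6058) = 7.93%.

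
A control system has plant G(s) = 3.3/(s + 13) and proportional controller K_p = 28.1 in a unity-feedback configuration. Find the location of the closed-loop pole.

Closed-loop transfer function: T(s) = K_p·G(s)/(1 + K_p·G(s)) = 92.73/(s + 13 + 92.73) = 92.73/(s + 105.7).
The closed-loop pole is at s = −105.7.

s = -105.7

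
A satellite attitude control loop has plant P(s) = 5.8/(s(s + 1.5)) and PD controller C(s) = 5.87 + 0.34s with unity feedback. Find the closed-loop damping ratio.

Forward path: (5.87 + 0.34s)·5.8/(s(s+1.5)). The closed-loop characteristic equation is s² + (1.5 + 5.8·0.34)s + 5.8·5.87 = 0.
That is s² + 3.472s + 34.05 = 0, so ω_n = 5.835 rad/s and ζ = 3.472/(2·5.835) = 0.2975.

ζ = 0.298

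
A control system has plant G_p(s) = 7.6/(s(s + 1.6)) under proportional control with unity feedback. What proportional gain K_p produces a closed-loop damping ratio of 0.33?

Closed-loop characteristic equation: s² + 1.6s + K_p·7.6 = 0.
So ω_n = √(7.6K_p) and 2ζω_n = 1.6, giving ζ = 1.6/(2√(7.6K_p)).
Setting ζ = 0.33: √(7.6K_p) = 1.6/(2·0.33) = 2.424, so K_p = 5.877/7.6 = 0.773.

K_p = 0.773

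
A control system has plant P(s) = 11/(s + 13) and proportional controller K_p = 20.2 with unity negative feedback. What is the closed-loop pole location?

s = -235.2

Closed-loop transfer function: T(s) = K_p·P(s)/(1 + K_p·P(s)) = 222.2/(s + 13 + 222.2) = 222.2/(s + 235.2).
The closed-loop pole is at s = −235.2.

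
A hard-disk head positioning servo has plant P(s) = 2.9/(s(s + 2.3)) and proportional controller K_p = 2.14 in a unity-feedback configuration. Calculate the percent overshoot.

19.5%

From 1 + K_pP(s) = 0: s² + 2.3s + 6.206 = 0 ⇒ ω_n = 2.491, ζ = 0.4616.
%OS = 100·exp(−πζ/√(1−ζ²)) = 100·exp(−π·0.4616/√0.7869) = 19.5%.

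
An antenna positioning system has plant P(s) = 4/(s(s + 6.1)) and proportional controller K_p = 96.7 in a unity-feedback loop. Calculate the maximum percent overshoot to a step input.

From 1 + K_pP(s) = 0: s² + 6.1s + 386.8 = 0 ⇒ ω_n = 19.67, ζ = 0.1551.
%OS = 100·exp(−πζ/√(1−ζ²)) = 100·exp(−π·0.1551/√0.976) = 61.1%.

61.1%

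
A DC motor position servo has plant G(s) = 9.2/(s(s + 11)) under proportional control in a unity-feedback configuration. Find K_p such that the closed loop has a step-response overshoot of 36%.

From %OS = 100·exp(−πζ/√(1−ζ²)) = 36%, ζ = −ln(0.36)/√(π²+ln²(0.36)) = 0.3093.
Characteristic equation s² + 11s + 9.2K_p = 0 gives ζ = 11/(2√(9.2K_p)).
Setting ζ = 0.3093: √(9.2K_p) = 11/(2·0.3093) = 17.78, so K_p = 316.3/9.2 = 34.4.

K_p = 34.4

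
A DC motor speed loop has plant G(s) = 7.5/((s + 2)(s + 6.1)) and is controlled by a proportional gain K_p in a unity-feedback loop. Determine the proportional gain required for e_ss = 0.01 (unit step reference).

K_p = 161

Steady-state error for a unit step on this type-0 loop is 1/(1 + K_p·G(0)).
G(0) = 0.6148. Require 1/(1 + K_p·0.6148) = 0.01, so 1 + 0.6148·K_p = 100.
K_p = (100 − 1)/0.6148 = 161.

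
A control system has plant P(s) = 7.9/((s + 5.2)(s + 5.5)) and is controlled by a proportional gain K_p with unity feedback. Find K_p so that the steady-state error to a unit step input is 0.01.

Steady-state error for a unit step on this type-0 loop is 1/(1 + K_p·P(0)).
P(0) = 0.2762. Require 1/(1 + K_p·0.2762) = 0.01, so 1 + 0.2762·K_p = 100.
K_p = (100 − 1)/0.2762 = 358.

K_p = 358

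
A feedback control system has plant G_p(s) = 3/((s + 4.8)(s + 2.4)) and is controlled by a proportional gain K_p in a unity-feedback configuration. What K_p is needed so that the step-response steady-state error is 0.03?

The loop is type 0, so e_ss(step) = 1/(1 + K_pos) with K_pos = K_p·G_p(0).
G_p(0) = 0.2604. Require 1/(1 + K_p·0.2604) = 0.03, so 1 + 0.2604·K_p = 33.33.
K_p = (33.33 − 1)/0.2604 = 124.

K_p = 124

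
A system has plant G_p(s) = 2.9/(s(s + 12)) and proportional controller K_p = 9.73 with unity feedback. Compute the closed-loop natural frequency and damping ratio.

ω_n = 5.31 rad/s, ζ = 1.13

1 + K_p·G_p(s) = 0 gives s² + 12s + 28.22 = 0.
Matching s² + 2ζω_n s + ω_n²: ω_n = √28.22 = 5.312 rad/s and 2ζω_n = 12, so ζ = 12/(2·5.312) = 1.13.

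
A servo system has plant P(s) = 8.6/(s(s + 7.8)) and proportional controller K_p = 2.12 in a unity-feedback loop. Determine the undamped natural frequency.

1 + K_p·P(s) = 0 gives s² + 7.8s + 18.23 = 0.
So ω_n² = 18.23 ⇒ ω_n = 4.27 rad/s, and ζ = 7.8/(2ω_n) = 0.913.

ω_n = 4.27 rad/s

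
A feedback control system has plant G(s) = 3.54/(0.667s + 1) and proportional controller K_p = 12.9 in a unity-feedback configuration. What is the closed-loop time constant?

Closed loop: T(s) = K_p·G/(1+K_p·G) = 45.67/(0.667s + 1 + 45.67), with pole at s = −(1 + 45.67)/0.667 = −69.96.
Closed-loop time constant τ = 1/69.96 = 0.0143 s.

τ = 0.0143 s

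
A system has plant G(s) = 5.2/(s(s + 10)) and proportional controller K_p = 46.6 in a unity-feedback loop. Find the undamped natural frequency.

ω_n = 15.6 rad/s

The closed-loop denominator is s(s+10) + 46.6·5.2 = s² + 10s + 242.3.
Matching s² + 2ζω_n s + ω_n²: ω_n = √242.3 = 15.57 rad/s and 2ζω_n = 10, so ζ = 10/(2·15.57) = 0.321.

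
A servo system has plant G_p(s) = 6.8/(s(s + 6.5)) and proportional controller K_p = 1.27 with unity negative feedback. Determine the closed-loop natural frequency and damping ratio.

ω_n = 2.94 rad/s, ζ = 1.11

With unity feedback the closed-loop characteristic equation is s² + 6.5s + 1.27·6.8 = s² + 6.5s + 8.636 = 0.
Matching s² + 2ζω_n s + ω_n²: ω_n = √8.636 = 2.939 rad/s and 2ζω_n = 6.5, so ζ = 6.5/(2·2.939) = 1.11.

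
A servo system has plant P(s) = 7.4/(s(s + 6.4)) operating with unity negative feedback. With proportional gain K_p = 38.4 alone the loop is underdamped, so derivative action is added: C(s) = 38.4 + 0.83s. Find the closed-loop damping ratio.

Forward path: (38.4 + 0.83s)·7.4/(s(s+6.4)). The closed-loop characteristic equation is s² + (6.4 + 7.4·0.83)s + 7.4·38.4 = 0.
That is s² + 12.54s + 284.2 = 0, so ω_n = 16.86 rad/s and ζ = 12.54/(2·16.86) = 0.372.

ζ = 0.372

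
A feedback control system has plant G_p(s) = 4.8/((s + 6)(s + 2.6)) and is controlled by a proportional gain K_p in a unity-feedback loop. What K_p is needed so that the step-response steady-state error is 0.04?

Steady-state error for a unit step on this type-0 loop is 1/(1 + K_p·G_p(0)).
G_p(0) = 0.3077. Require 1/(1 + K_p·0.3077) = 0.04, so 1 + 0.3077·K_p = 25.
K_p = (25 − 1)/0.3077 = 78.

K_p = 78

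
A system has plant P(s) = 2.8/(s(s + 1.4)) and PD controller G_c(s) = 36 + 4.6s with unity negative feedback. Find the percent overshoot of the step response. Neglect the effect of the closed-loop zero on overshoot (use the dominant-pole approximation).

4.17%

Forward path: (36 + 4.6s)·2.8/(s(s+1.4)). The closed-loop characteristic equation is s² + (1.4 + 2.8·4.6)s + 2.8·36 = 0.
That is s² + 14.28s + 100.8 = 0, so ω_n = 10.04 rad/s and ζ = 14.28/(2·10.04) = 0.7112.
%OS = 100·exp(−πζ/√(1−ζ²)) = 4.17%.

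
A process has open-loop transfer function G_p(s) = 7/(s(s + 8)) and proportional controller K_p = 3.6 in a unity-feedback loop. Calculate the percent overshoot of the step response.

Closed-loop characteristic equation: s² + 8s + 25.2 = 0, so ω_n = 5.02 rad/s and ζ = 8/(2·5.02) = 0.7968.
%OS = 100·exp(−πζ/√(1−ζ²)) = 100·exp(−π·0.7968/√0.3651) = 1.59%.

1.59%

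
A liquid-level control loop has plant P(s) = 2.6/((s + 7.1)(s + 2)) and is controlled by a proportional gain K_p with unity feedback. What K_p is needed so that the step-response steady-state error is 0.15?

K_p = 30.9

For a type-0 loop with proportional control, e_ss = 1/(1 + K_p·P(0)).
P(0) = 0.1831. Require 1/(1 + K_p·0.1831) = 0.15, so 1 + 0.1831·K_p = 6.667.
K_p = (6.667 − 1)/0.1831 = 30.9.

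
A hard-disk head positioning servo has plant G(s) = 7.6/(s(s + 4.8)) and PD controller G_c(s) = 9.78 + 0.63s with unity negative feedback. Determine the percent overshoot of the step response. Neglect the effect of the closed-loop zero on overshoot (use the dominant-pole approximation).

12.2%

Forward path: (9.78 + 0.63s)·7.6/(s(s+4.8)). The closed-loop characteristic equation is s² + (4.8 + 7.6·0.63)s + 7.6·9.78 = 0.
That is s² + 9.588s + 74.33 = 0, so ω_n = 8.621 rad/s and ζ = 9.588/(2·8.621) = 0.5561.
%OS = 100·exp(−πζ/√(1−ζ²)) = 12.2%.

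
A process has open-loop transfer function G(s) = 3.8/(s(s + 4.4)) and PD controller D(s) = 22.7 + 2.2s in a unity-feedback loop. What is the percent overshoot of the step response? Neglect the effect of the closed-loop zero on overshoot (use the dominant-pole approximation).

Forward path: (22.7 + 2.2s)·3.8/(s(s+4.4)). The closed-loop characteristic equation is s² + (4.4 + 3.8·2.2)s + 3.8·22.7 = 0.
That is s² + 12.76s + 86.26 = 0, so ω_n = 9.288 rad/s and ζ = 12.76/(2·9.288) = 0.6869.
%OS = 100·exp(−πζ/√(1−ζ²)) = 5.13%.

5.13%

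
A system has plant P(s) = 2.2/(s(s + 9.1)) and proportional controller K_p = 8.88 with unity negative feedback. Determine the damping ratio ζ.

ζ = 1.03

1 + K_p·P(s) = 0 gives s² + 9.1s + 19.54 = 0.
Matching s² + 2ζω_n s + ω_n²: ω_n = √19.54 = 4.42 rad/s and 2ζω_n = 9.1, so ζ = 9.1/(2·4.42) = 1.03.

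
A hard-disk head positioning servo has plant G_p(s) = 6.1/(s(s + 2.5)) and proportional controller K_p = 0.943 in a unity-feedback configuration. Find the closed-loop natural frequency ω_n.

The closed-loop denominator is s(s+2.5) + 0.943·6.1 = s² + 2.5s + 5.752.
So ω_n² = 5.752 ⇒ ω_n = 2.398 rad/s, and ζ = 2.5/(2ω_n) = 0.521.

ω_n = 2.4 rad/s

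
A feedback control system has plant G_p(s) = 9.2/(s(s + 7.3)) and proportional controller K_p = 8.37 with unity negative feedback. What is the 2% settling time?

The closed-loop denominator s² + 7.3s + 77 gives ω_n = √77 = 8.775 and ζ = 7.3/(2ω_n) = 0.4159.
2% settling time T_s ≈ 4/(ζω_n) = 4/3.65 = 1.1 s.

T_s ≈ 1.1 s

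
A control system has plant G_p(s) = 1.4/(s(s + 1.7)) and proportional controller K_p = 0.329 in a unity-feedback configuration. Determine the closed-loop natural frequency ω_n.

ω_n = 0.679 rad/s

1 + K_p·G_p(s) = 0 gives s² + 1.7s + 0.4606 = 0.
So ω_n² = 0.4606 ⇒ ω_n = 0.6787 rad/s, and ζ = 1.7/(2ω_n) = 1.25.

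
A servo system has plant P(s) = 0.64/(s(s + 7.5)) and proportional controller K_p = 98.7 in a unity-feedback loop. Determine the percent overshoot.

18.6%

Closed-loop characteristic equation: s² + 7.5s + 63.17 = 0, so ω_n = 7.948 rad/s and ζ = 7.5/(2·7.948) = 0.4718.
%OS = 100·exp(−πζ/√(1−ζ²)) = 100·exp(−π·0.4718/√0.7774) = 18.6%.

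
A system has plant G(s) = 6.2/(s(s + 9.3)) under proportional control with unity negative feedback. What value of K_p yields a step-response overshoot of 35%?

K_p = 34.7

From %OS = 100·exp(−πζ/√(1−ζ²)) = 35%, ζ = −ln(0.35)/√(π²+ln²(0.35)) = 0.3169.
Characteristic equation s² + 9.3s + 6.2K_p = 0 gives ζ = 9.3/(2√(6.2K_p)).
Setting ζ = 0.3169: √(6.2K_p) = 9.3/(2·0.3169) = 14.67, so K_p = 215.3/6.2 = 34.7.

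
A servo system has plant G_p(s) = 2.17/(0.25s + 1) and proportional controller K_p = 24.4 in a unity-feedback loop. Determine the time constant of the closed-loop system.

τ = 0.00463 s

Closed loop: T(s) = K_p·G_p/(1+K_p·G_p) = 52.95/(0.25s + 1 + 52.95), with pole at s = −(1 + 52.95)/0.25 = −215.8.
Closed-loop time constant τ = 1/215.8 = 0.00463 s.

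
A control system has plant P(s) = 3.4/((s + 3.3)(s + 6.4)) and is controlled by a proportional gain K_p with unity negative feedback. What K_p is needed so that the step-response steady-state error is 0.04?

Steady-state error for a unit step on this type-0 loop is 1/(1 + K_p·P(0)).
P(0) = 0.161. Require 1/(1 + K_p·0.161) = 0.04, so 1 + 0.161·K_p = 25.
K_p = (25 − 1)/0.161 = 149.

K_p = 149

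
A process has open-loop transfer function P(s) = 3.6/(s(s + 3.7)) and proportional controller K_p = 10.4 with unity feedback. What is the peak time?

Closed-loop characteristic equation: s² + 3.7s + 37.44 = 0, so ω_n = 6.119 rad/s and ζ = 3.7/(2·6.119) = 0.3023.
Damped frequency ω_d = ω_n√(1−ζ²) = 5.832 rad/s, so peak time T_p = π/ω_d = 0.539 s.

T_p = 0.539 s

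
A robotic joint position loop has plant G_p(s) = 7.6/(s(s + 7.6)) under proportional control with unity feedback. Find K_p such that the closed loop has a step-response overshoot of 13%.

From %OS = 100·exp(−πζ/√(1−ζ²)) = 13%, ζ = −ln(0.13)/√(π²+ln²(0.13)) = 0.5446.
Characteristic equation s² + 7.6s + 7.6K_p = 0 gives ζ = 7.6/(2√(7.6K_p)).
Setting ζ = 0.5446: √(7.6K_p) = 7.6/(2·0.5446) = 6.977, so K_p = 48.68/7.6 = 6.41.

K_p = 6.41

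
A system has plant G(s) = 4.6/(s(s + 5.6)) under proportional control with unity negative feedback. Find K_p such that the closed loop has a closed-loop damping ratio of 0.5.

Closed-loop characteristic equation: s² + 5.6s + K_p·4.6 = 0.
So ω_n = √(4.6K_p) and 2ζω_n = 5.6, giving ζ = 5.6/(2√(4.6K_p)).
Setting ζ = 0.5: √(4.6K_p) = 5.6/(2·0.5) = 5.6, so K_p = 31.36/4.6 = 6.82.

K_p = 6.82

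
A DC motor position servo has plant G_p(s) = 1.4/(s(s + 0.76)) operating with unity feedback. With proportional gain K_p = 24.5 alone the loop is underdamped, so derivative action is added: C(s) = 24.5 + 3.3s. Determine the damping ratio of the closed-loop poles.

Forward path: (24.5 + 3.3s)·1.4/(s(s+0.76)). The closed-loop characteristic equation is s² + (0.76 + 1.4·3.3)s + 1.4·24.5 = 0.
That is s² + 5.38s + 34.3 = 0, so ω_n = 5.857 rad/s and ζ = 5.38/(2·5.857) = 0.4593.

ζ = 0.459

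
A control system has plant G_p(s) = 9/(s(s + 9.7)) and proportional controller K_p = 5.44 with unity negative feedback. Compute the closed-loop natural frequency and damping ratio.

ω_n = 7 rad/s, ζ = 0.693

1 + K_p·G_p(s) = 0 gives s² + 9.7s + 48.96 = 0.
Matching s² + 2ζω_n s + ω_n²: ω_n = √48.96 = 6.997 rad/s and 2ζω_n = 9.7, so ζ = 9.7/(2·6.997) = 0.693.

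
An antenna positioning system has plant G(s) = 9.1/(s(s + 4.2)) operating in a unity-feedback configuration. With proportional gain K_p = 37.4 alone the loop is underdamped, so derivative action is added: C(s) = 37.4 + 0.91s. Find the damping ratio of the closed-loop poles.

ζ = 0.338

Forward path: (37.4 + 0.91s)·9.1/(s(s+4.2)). The closed-loop characteristic equation is s² + (4.2 + 9.1·0.91)s + 9.1·37.4 = 0.
That is s² + 12.48s + 340.3 = 0, so ω_n = 18.45 rad/s and ζ = 12.48/(2·18.45) = 0.3383.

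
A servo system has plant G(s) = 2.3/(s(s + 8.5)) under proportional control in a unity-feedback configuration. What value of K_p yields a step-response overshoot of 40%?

From %OS = 100·exp(−πζ/√(1−ζ²)) = 40%, ζ = −ln(0.4)/√(π²+ln²(0.4)) = 0.28.
Characteristic equation s² + 8.5s + 2.3K_p = 0 gives ζ = 8.5/(2√(2.3K_p)).
Setting ζ = 0.28: √(2.3K_p) = 8.5/(2·0.28) = 15.18, so K_p = 230.4/2.3 = 100.

K_p = 100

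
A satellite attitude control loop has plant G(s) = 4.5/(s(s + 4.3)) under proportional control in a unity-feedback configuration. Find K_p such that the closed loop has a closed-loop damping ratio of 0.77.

K_p = 1.73

Closed-loop characteristic equation: s² + 4.3s + K_p·4.5 = 0.
So ω_n = √(4.5K_p) and 2ζω_n = 4.3, giving ζ = 4.3/(2√(4.5K_p)).
Setting ζ = 0.77: √(4.5K_p) = 4.3/(2·0.77) = 2.792, so K_p = 7.796/4.5 = 1.73.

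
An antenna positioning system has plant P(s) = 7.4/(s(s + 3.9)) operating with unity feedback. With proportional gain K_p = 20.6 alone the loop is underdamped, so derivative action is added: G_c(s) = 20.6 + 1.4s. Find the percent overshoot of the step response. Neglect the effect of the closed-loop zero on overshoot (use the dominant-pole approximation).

10.8%

Forward path: (20.6 + 1.4s)·7.4/(s(s+3.9)). The closed-loop characteristic equation is s² + (3.9 + 7.4·1.4)s + 7.4·20.6 = 0.
That is s² + 14.26s + 152.4 = 0, so ω_n = 12.35 rad/s and ζ = 14.26/(2·12.35) = 0.5775.
%OS = 100·exp(−πζ/√(1−ζ²)) = 10.8%.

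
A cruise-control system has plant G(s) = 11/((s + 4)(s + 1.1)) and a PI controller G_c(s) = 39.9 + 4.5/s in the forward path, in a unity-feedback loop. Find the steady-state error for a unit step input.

0

The open loop G_c(s)G(s) has a pole at the origin (type 1), so the static position error constant is infinite and e_ss = 1/(1+∞) = 0.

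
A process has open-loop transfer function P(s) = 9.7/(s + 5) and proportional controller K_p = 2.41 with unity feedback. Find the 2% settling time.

T_s ≈ 0.141 s

Closed-loop transfer function: T(s) = K_p·P(s)/(1 + K_p·P(s)) = 23.38/(s + 5 + 23.38) = 23.38/(s + 28.38).
Time constant τ = 1/28.38 = 0.03524 s, so the 2% settling time is about 4τ = 0.141 s.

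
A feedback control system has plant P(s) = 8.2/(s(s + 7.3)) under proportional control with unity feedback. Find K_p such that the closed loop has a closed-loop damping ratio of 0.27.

Closed-loop characteristic equation: s² + 7.3s + K_p·8.2 = 0.
So ω_n = √(8.2K_p) and 2ζω_n = 7.3, giving ζ = 7.3/(2√(8.2K_p)).
Setting ζ = 0.27: √(8.2K_p) = 7.3/(2·0.27) = 13.52, so K_p = 182.8/8.2 = 22.3.

K_p = 22.3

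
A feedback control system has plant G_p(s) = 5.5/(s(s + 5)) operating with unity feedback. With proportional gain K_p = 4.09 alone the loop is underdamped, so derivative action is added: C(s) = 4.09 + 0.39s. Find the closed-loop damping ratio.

Forward path: (4.09 + 0.39s)·5.5/(s(s+5)). The closed-loop characteristic equation is s² + (5 + 5.5·0.39)s + 5.5·4.09 = 0.
That is s² + 7.145s + 22.49 = 0, so ω_n = 4.743 rad/s and ζ = 7.145/(2·4.743) = 0.7532.

ζ = 0.753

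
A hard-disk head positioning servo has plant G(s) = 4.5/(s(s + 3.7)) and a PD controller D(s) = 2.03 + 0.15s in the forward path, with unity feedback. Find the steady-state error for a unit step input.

0

The open loop D(s)G(s) has a pole at the origin (type 1), so the static position error constant is infinite and e_ss = 1/(1+∞) = 0.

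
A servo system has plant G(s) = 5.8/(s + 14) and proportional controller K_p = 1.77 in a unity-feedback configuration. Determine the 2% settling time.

Closed-loop transfer function: T(s) = K_p·G(s)/(1 + K_p·G(s)) = 10.27/(s + 14 + 10.27) = 10.27/(s + 24.27).
Time constant τ = 1/24.27 = 0.04121 s, so the 2% settling time is about 4τ = 0.165 s.

T_s ≈ 0.165 s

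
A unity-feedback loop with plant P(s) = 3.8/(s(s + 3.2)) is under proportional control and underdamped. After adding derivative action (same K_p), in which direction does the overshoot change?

decrease

The derivative term adds K·K_d to the s-coefficient of the characteristic equation, raising 2ζω_n while ω_n is unchanged; ζ increases, so overshoot decreases.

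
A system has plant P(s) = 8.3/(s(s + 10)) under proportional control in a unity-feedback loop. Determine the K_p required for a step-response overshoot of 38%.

From %OS = 100·exp(−πζ/√(1−ζ²)) = 38%, ζ = −ln(0.38)/√(π²+ln²(0.38)) = 0.2943.
Characteristic equation s² + 10s + 8.3K_p = 0 gives ζ = 10/(2√(8.3K_p)).
Setting ζ = 0.2943: √(8.3K_p) = 10/(2·0.2943) = 16.99, so K_p = 288.5/8.3 = 34.8.

K_p = 34.8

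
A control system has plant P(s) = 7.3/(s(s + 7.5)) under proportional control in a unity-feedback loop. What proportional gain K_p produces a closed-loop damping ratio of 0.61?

K_p = 5.18

Closed-loop characteristic equation: s² + 7.5s + K_p·7.3 = 0.
So ω_n = √(7.3K_p) and 2ζω_n = 7.5, giving ζ = 7.5/(2√(7.3K_p)).
Setting ζ = 0.61: √(7.3K_p) = 7.5/(2·0.61) = 6.148, so K_p = 37.79/7.3 = 5.18.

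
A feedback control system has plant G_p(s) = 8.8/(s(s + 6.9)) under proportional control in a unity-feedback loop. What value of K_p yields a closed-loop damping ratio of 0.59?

Closed-loop characteristic equation: s² + 6.9s + K_p·8.8 = 0.
So ω_n = √(8.8K_p) and 2ζω_n = 6.9, giving ζ = 6.9/(2√(8.8K_p)).
Setting ζ = 0.59: √(8.8K_p) = 6.9/(2·0.59) = 5.847, so K_p = 34.19/8.8 = 3.89.

K_p = 3.89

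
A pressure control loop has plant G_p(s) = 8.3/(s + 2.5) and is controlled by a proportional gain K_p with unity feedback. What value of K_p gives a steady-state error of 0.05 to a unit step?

K_p = 5.72

Steady-state error for a unit step on this type-0 loop is 1/(1 + K_p·G_p(0)).
G_p(0) = 3.32. Require 1/(1 + K_p·3.32) = 0.05, so 1 + 3.32·K_p = 20.
K_p = (20 − 1)/3.32 = 5.72.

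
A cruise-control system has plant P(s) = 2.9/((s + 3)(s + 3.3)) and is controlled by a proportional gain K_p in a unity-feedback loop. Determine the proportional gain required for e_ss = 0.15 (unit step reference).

The loop is type 0, so e_ss(step) = 1/(1 + K_pos) with K_pos = K_p·P(0).
P(0) = 0.2929. Require 1/(1 + K_p·0.2929) = 0.15, so 1 + 0.2929·K_p = 6.667.
K_p = (6.667 − 1)/0.2929 = 19.3.

K_p = 19.3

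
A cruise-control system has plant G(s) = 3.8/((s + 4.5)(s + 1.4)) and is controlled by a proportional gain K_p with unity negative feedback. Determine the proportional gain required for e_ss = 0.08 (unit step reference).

K_p = 19.1

For a type-0 loop with proportional control, e_ss = 1/(1 + K_p·G(0)).
G(0) = 0.6032. Require 1/(1 + K_p·0.6032) = 0.08, so 1 + 0.6032·K_p = 12.5.
K_p = (12.5 − 1)/0.6032 = 19.1.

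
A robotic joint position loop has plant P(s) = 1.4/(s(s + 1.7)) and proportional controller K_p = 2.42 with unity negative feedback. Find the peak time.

The closed-loop denominator s² + 1.7s + 3.388 gives ω_n = √3.388 = 1.841 and ζ = 1.7/(2ω_n) = 0.4618.
Damped frequency ω_d = ω_n√(1−ζ²) = 1.633 rad/s, so peak time T_p = π/ω_d = 1.92 s.

T_p = 1.92 s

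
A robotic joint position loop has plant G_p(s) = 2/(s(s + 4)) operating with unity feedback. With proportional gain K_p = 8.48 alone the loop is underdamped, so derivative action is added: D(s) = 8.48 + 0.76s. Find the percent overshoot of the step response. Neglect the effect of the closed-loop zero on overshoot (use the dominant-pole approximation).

5.86%

Forward path: (8.48 + 0.76s)·2/(s(s+4)). The closed-loop characteristic equation is s² + (4 + 2·0.76)s + 2·8.48 = 0.
That is s² + 5.52s + 16.96 = 0, so ω_n = 4.118 rad/s and ζ = 5.52/(2·4.118) = 0.6702.
%OS = 100·exp(−πζ/√(1−ζ²)) = 5.86%.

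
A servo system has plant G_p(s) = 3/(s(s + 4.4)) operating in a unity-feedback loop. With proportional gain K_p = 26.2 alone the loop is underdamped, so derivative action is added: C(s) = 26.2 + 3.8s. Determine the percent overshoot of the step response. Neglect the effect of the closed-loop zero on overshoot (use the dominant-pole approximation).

0.21%

Forward path: (26.2 + 3.8s)·3/(s(s+4.4)). The closed-loop characteristic equation is s² + (4.4 + 3·3.8)s + 3·26.2 = 0.
That is s² + 15.8s + 78.6 = 0, so ω_n = 8.866 rad/s and ζ = 15.8/(2·8.866) = 0.8911.
%OS = 100·exp(−πζ/√(1−ζ²)) = 0.21%.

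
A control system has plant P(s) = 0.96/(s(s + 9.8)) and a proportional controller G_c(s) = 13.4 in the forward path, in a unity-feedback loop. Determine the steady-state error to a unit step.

The open loop G_c(s)P(s) has a pole at the origin (type 1), so the static position error constant is infinite and e_ss = 1/(1+∞) = 0.

0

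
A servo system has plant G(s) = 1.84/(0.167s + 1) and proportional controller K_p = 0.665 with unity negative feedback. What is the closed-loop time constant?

Closed loop: T(s) = K_p·G/(1+K_p·G) = 1.224/(0.167s + 1 + 1.224), with pole at s = −(1 + 1.224)/0.167 = −13.31.
Closed-loop time constant τ = 1/13.31 = 0.0751 s.

τ = 0.0751 s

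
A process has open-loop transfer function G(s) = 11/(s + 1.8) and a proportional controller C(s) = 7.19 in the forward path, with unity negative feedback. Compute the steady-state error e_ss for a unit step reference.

The loop is type 0. Static position error constant K_pos = C(0)·G(0) = 7.19·6.111 = 43.94.
Steady-state error to a unit step: e_ss = 1/(1+K_pos) = 1/44.94 = 0.0223.

0.0223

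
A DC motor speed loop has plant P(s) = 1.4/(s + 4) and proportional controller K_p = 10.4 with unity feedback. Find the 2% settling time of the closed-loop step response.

Closed-loop transfer function: T(s) = K_p·P(s)/(1 + K_p·P(s)) = 14.56/(s + 4 + 14.56) = 14.56/(s + 18.56).
Time constant τ = 1/18.56 = 0.05388 s, so the 2% settling time is about 4τ = 0.216 s.

T_s ≈ 0.216 s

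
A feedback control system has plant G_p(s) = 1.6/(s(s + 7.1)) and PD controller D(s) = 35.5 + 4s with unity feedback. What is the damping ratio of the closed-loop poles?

Forward path: (35.5 + 4s)·1.6/(s(s+7.1)). The closed-loop characteristic equation is s² + (7.1 + 1.6·4)s + 1.6·35.5 = 0.
That is s² + 13.5s + 56.8 = 0, so ω_n = 7.537 rad/s and ζ = 13.5/(2·7.537) = 0.8956.

ζ = 0.896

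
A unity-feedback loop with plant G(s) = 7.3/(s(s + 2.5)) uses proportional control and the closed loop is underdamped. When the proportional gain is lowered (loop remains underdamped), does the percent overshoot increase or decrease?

decrease

ζ = 2.5/(2√(7.3K_p)) rises as K_p falls; higher damping means less overshoot.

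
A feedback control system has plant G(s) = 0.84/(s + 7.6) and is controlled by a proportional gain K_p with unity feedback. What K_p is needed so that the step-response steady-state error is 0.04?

The loop is type 0, so e_ss(step) = 1/(1 + K_pos) with K_pos = K_p·G(0).
G(0) = 0.1105. Require 1/(1 + K_p·0.1105) = 0.04, so 1 + 0.1105·K_p = 25.
K_p = (25 − 1)/0.1105 = 217.

K_p = 217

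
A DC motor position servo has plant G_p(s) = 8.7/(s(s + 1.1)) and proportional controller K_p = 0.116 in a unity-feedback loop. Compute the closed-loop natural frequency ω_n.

1 + K_p·G_p(s) = 0 gives s² + 1.1s + 1.009 = 0.
Matching s² + 2ζω_n s + ω_n²: ω_n = √1.009 = 1.005 rad/s and 2ζω_n = 1.1, so ζ = 1.1/(2·1.005) = 0.547.

ω_n = 1 rad/s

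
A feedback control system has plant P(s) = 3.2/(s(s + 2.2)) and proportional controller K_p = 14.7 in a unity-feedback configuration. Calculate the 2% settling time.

From 1 + K_pP(s) = 0: s² + 2.2s + 47.04 = 0 ⇒ ω_n = 6.859, ζ = 0.1604.
2% settling time T_s ≈ 4/(ζω_n) = 4/1.1 = 3.64 s.

T_s ≈ 3.64 s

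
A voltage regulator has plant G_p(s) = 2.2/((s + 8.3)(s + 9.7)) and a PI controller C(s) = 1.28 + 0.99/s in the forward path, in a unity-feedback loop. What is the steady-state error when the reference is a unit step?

0

The open loop C(s)G_p(s) has a pole at the origin (type 1), so the static position error constant is infinite and e_ss = 1/(1+∞) = 0.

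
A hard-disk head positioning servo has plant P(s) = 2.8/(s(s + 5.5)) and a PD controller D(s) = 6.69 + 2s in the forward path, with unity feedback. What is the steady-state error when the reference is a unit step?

The open loop D(s)P(s) has a pole at the origin (type 1), so the static position error constant is infinite and e_ss = 1/(1+∞) = 0.

0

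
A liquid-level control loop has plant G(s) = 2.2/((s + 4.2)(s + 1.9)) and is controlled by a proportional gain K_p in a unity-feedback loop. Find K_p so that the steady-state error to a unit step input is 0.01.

Steady-state error for a unit step on this type-0 loop is 1/(1 + K_p·G(0)).
G(0) = 0.2757. Require 1/(1 + K_p·0.2757) = 0.01, so 1 + 0.2757·K_p = 100.
K_p = (100 − 1)/0.2757 = 359.

K_p = 359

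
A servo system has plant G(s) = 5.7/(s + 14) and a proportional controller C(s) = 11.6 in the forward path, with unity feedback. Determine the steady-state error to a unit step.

0.175

The loop is type 0. Static position error constant K_pos = C(0)·G(0) = 11.6·0.4071 = 4.723.
Steady-state error to a unit step: e_ss = 1/(1+K_pos) = 1/5.723 = 0.175.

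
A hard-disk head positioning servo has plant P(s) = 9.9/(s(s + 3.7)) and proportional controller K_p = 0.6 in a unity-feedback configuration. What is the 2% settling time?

Closed-loop characteristic equation: s² + 3.7s + 5.94 = 0, so ω_n = 2.437 rad/s and ζ = 3.7/(2·2.437) = 0.7591.
2% settling time T_s ≈ 4/(ζω_n) = 4/1.85 = 2.16 s.

T_s ≈ 2.16 s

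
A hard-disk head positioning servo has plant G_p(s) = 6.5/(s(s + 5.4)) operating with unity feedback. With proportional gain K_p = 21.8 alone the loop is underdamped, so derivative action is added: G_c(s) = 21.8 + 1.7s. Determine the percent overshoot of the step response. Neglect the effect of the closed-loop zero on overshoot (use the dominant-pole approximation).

4.96%

Forward path: (21.8 + 1.7s)·6.5/(s(s+5.4)). The closed-loop characteristic equation is s² + (5.4 + 6.5·1.7)s + 6.5·21.8 = 0.
That is s² + 16.45s + 141.7 = 0, so ω_n = 11.9 rad/s and ζ = 16.45/(2·11.9) = 0.691.
%OS = 100·exp(−πζ/√(1−ζ²)) = 4.96%.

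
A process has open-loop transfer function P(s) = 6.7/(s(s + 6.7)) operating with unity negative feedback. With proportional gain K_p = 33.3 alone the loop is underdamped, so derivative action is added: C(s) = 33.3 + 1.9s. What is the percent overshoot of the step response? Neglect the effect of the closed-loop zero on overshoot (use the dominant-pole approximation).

6.79%

Forward path: (33.3 + 1.9s)·6.7/(s(s+6.7)). The closed-loop characteristic equation is s² + (6.7 + 6.7·1.9)s + 6.7·33.3 = 0.
That is s² + 19.43s + 223.1 = 0, so ω_n = 14.94 rad/s and ζ = 19.43/(2·14.94) = 0.6504.
%OS = 100·exp(−πζ/√(1−ζ²)) = 6.79%.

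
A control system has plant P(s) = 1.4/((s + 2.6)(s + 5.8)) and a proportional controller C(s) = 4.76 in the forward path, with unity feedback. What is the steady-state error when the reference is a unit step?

The loop is type 0. Static position error constant K_pos = C(0)·P(0) = 4.76·0.09284 = 0.4419.
Steady-state error to a unit step: e_ss = 1/(1+K_pos) = 1/1.442 = 0.694.

0.694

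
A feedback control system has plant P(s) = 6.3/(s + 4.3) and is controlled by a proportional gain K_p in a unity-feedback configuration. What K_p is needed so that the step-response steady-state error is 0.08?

Steady-state error for a unit step on this type-0 loop is 1/(1 + K_p·P(0)).
P(0) = 1.465. Require 1/(1 + K_p·1.465) = 0.08, so 1 + 1.465·K_p = 12.5.
K_p = (12.5 − 1)/1.465 = 7.85.

K_p = 7.85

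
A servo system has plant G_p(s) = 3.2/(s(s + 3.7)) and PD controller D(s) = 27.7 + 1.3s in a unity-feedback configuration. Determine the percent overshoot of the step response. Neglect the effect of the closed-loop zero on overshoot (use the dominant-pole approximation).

23.6%

Forward path: (27.7 + 1.3s)·3.2/(s(s+3.7)). The closed-loop characteristic equation is s² + (3.7 + 3.2·1.3)s + 3.2·27.7 = 0.
That is s² + 7.86s + 88.64 = 0, so ω_n = 9.415 rad/s and ζ = 7.86/(2·9.415) = 0.4174.
%OS = 100·exp(−πζ/√(1−ζ²)) = 23.6%.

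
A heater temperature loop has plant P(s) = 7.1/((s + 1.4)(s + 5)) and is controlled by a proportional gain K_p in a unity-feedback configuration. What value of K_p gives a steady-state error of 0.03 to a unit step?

Steady-state error for a unit step on this type-0 loop is 1/(1 + K_p·P(0)).
P(0) = 1.014. Require 1/(1 + K_p·1.014) = 0.03, so 1 + 1.014·K_p = 33.33.
K_p = (33.33 − 1)/1.014 = 31.9.

K_p = 31.9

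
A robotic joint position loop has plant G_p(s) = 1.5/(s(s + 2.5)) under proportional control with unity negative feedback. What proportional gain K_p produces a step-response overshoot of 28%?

K_p = 7.39

From %OS = 100·exp(−πζ/√(1−ζ²)) = 28%, ζ = −ln(0.28)/√(π²+ln²(0.28)) = 0.3755.
Characteristic equation s² + 2.5s + 1.5K_p = 0 gives ζ = 2.5/(2√(1.5K_p)).
Setting ζ = 0.3755: √(1.5K_p) = 2.5/(2·0.3755) = 3.329, so K_p = 11.08/1.5 = 7.39.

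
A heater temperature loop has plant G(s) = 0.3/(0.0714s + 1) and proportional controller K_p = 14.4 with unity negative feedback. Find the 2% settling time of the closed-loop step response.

Closed loop: T(s) = K_p·G/(1+K_p·G) = 4.32/(0.0714s + 1 + 4.32), with pole at s = −(1 + 4.32)/0.0714 = −74.51.
τ = 1/74.51 = 0.01342 s, so 2% settling time ≈ 4τ = 0.0537 s.

T_s ≈ 0.0537 s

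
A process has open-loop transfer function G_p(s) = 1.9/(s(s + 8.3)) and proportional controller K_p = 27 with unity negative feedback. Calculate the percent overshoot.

10.7%

The closed-loop denominator s² + 8.3s + 51.3 gives ω_n = √51.3 = 7.162 and ζ = 8.3/(2ω_n) = 0.5794.
%OS = 100·exp(−πζ/√(1−ζ²)) = 100·exp(−π·0.5794/√0.6643) = 10.7%.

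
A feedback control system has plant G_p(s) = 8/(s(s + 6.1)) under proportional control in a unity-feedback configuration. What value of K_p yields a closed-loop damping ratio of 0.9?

Closed-loop characteristic equation: s² + 6.1s + K_p·8 = 0.
So ω_n = √(8K_p) and 2ζω_n = 6.1, giving ζ = 6.1/(2√(8K_p)).
Setting ζ = 0.9: √(8K_p) = 6.1/(2·0.9) = 3.389, so K_p = 11.48/8 = 1.44.

K_p = 1.44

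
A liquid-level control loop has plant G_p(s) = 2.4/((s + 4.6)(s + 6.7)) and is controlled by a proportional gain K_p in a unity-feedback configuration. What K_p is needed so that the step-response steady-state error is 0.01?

K_p = 1270

For a type-0 loop with proportional control, e_ss = 1/(1 + K_p·G_p(0)).
G_p(0) = 0.07787. Require 1/(1 + K_p·0.07787) = 0.01, so 1 + 0.07787·K_p = 100.
K_p = (100 − 1)/0.07787 = 1270.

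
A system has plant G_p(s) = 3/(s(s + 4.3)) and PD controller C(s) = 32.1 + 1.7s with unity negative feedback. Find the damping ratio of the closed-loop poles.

ζ = 0.479

Forward path: (32.1 + 1.7s)·3/(s(s+4.3)). The closed-loop characteristic equation is s² + (4.3 + 3·1.7)s + 3·32.1 = 0.
That is s² + 9.4s + 96.3 = 0, so ω_n = 9.813 rad/s and ζ = 9.4/(2·9.813) = 0.4789.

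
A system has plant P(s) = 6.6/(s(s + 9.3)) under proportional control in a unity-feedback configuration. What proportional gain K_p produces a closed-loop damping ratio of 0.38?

K_p = 22.7

Closed-loop characteristic equation: s² + 9.3s + K_p·6.6 = 0.
So ω_n = √(6.6K_p) and 2ζω_n = 9.3, giving ζ = 9.3/(2√(6.6K_p)).
Setting ζ = 0.38: √(6.6K_p) = 9.3/(2·0.38) = 12.24, so K_p = 149.7/6.6 = 22.7.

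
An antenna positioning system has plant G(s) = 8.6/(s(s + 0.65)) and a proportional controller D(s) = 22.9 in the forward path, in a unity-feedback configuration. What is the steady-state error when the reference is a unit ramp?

0.0033

The loop has one pole at the origin (type 1). Velocity error constant K_v = lim_{s→0} s·D(s)G(s) = 22.9·8.6/0.65 = 303.
Steady-state error to a unit ramp: e_ss = 1/K_v = 0.0033.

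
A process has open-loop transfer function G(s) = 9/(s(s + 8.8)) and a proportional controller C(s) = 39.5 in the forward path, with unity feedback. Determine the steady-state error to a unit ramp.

The loop has one pole at the origin (type 1). Velocity error constant K_v = lim_{s→0} s·C(s)G(s) = 39.5·9/8.8 = 40.4.
Steady-state error to a unit ramp: e_ss = 1/K_v = 0.0248.

0.0248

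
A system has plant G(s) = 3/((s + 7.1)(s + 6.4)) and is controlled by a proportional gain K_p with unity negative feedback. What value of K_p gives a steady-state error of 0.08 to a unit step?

For a type-0 loop with proportional control, e_ss = 1/(1 + K_p·G(0)).
G(0) = 0.06602. Require 1/(1 + K_p·0.06602) = 0.08, so 1 + 0.06602·K_p = 12.5.
K_p = (12.5 − 1)/0.06602 = 174.

K_p = 174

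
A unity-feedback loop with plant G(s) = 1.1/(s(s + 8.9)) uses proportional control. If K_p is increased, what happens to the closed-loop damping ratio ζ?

decrease

ζ = 8.9/(2√(1.1K_p)); increasing K_p raises the denominator, so ζ falls.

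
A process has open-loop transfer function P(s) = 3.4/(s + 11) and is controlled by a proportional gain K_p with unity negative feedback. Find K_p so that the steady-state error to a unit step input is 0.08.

Steady-state error for a unit step on this type-0 loop is 1/(1 + K_p·P(0)).
P(0) = 0.3091. Require 1/(1 + K_p·0.3091) = 0.08, so 1 + 0.3091·K_p = 12.5.
K_p = (12.5 − 1)/0.3091 = 37.2.

K_p = 37.2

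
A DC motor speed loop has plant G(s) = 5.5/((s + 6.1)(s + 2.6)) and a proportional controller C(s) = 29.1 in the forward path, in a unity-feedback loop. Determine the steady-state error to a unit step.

The loop is type 0. Static position error constant K_pos = C(0)·G(0) = 29.1·0.3468 = 10.09.
Steady-state error to a unit step: e_ss = 1/(1+K_pos) = 1/11.09 = 0.0902.

0.0902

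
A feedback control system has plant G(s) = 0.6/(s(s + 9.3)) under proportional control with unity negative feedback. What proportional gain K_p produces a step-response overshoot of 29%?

K_p = 268

From %OS = 100·exp(−πζ/√(1−ζ²)) = 29%, ζ = −ln(0.29)/√(π²+ln²(0.29)) = 0.3666.
Characteristic equation s² + 9.3s + 0.6K_p = 0 gives ζ = 9.3/(2√(0.6K_p)).
Setting ζ = 0.3666: √(0.6K_p) = 9.3/(2·0.3666) = 12.68, so K_p = 160.9/0.6 = 268.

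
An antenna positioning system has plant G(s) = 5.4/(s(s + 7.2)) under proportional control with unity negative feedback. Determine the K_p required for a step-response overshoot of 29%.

From %OS = 100·exp(−πζ/√(1−ζ²)) = 29%, ζ = −ln(0.29)/√(π²+ln²(0.29)) = 0.3666.
Characteristic equation s² + 7.2s + 5.4K_p = 0 gives ζ = 7.2/(2√(5.4K_p)).
Setting ζ = 0.3666: √(5.4K_p) = 7.2/(2·0.3666) = 9.82, so K_p = 96.43/5.4 = 17.9.

K_p = 17.9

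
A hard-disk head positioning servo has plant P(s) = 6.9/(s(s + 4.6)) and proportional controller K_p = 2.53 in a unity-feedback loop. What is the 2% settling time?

T_s ≈ 1.74 s

From 1 + K_pP(s) = 0: s² + 4.6s + 17.46 = 0 ⇒ ω_n = 4.178, ζ = 0.5505.
2% settling time T_s ≈ 4/(ζω_n) = 4/2.3 = 1.74 s.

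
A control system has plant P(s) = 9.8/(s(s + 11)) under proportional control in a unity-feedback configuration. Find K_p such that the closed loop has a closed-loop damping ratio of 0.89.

Closed-loop characteristic equation: s² + 11s + K_p·9.8 = 0.
So ω_n = √(9.8K_p) and 2ζω_n = 11, giving ζ = 11/(2√(9.8K_p)).
Setting ζ = 0.89: √(9.8K_p) = 11/(2·0.89) = 6.18, so K_p = 38.19/9.8 = 3.9.

K_p = 3.9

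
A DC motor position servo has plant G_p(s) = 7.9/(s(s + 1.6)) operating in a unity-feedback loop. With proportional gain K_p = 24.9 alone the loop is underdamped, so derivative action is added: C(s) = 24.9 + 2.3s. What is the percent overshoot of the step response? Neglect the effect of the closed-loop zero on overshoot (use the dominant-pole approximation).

Forward path: (24.9 + 2.3s)·7.9/(s(s+1.6)). The closed-loop characteristic equation is s² + (1.6 + 7.9·2.3)s + 7.9·24.9 = 0.
That is s² + 19.77s + 196.7 = 0, so ω_n = 14.03 rad/s and ζ = 19.77/(2·14.03) = 0.7048.
%OS = 100·exp(−πζ/√(1−ζ²)) = 4.41%.

4.41%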